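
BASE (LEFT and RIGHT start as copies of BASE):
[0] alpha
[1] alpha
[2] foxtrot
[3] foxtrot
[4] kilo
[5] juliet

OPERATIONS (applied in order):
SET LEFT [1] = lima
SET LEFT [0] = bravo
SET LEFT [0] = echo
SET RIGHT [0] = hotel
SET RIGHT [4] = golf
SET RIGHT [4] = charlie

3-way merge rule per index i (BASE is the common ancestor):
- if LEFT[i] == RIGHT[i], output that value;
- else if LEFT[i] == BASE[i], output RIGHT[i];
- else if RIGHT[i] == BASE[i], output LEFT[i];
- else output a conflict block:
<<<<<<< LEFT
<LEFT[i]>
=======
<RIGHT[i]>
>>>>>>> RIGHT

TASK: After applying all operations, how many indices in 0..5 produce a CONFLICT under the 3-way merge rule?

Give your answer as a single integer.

Answer: 1

Derivation:
Final LEFT:  [echo, lima, foxtrot, foxtrot, kilo, juliet]
Final RIGHT: [hotel, alpha, foxtrot, foxtrot, charlie, juliet]
i=0: BASE=alpha L=echo R=hotel all differ -> CONFLICT
i=1: L=lima, R=alpha=BASE -> take LEFT -> lima
i=2: L=foxtrot R=foxtrot -> agree -> foxtrot
i=3: L=foxtrot R=foxtrot -> agree -> foxtrot
i=4: L=kilo=BASE, R=charlie -> take RIGHT -> charlie
i=5: L=juliet R=juliet -> agree -> juliet
Conflict count: 1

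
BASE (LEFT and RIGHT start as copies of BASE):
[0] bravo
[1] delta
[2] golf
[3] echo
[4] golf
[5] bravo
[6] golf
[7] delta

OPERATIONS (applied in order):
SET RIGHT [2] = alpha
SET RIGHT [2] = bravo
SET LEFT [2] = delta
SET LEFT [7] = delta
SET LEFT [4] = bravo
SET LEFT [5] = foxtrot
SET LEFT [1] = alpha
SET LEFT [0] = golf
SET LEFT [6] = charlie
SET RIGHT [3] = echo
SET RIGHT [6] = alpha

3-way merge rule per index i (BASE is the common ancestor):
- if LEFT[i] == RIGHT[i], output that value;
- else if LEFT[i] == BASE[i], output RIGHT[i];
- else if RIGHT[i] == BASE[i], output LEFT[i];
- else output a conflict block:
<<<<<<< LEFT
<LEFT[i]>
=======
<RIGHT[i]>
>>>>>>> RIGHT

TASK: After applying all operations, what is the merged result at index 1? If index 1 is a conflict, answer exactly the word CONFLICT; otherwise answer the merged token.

Final LEFT:  [golf, alpha, delta, echo, bravo, foxtrot, charlie, delta]
Final RIGHT: [bravo, delta, bravo, echo, golf, bravo, alpha, delta]
i=0: L=golf, R=bravo=BASE -> take LEFT -> golf
i=1: L=alpha, R=delta=BASE -> take LEFT -> alpha
i=2: BASE=golf L=delta R=bravo all differ -> CONFLICT
i=3: L=echo R=echo -> agree -> echo
i=4: L=bravo, R=golf=BASE -> take LEFT -> bravo
i=5: L=foxtrot, R=bravo=BASE -> take LEFT -> foxtrot
i=6: BASE=golf L=charlie R=alpha all differ -> CONFLICT
i=7: L=delta R=delta -> agree -> delta
Index 1 -> alpha

Answer: alpha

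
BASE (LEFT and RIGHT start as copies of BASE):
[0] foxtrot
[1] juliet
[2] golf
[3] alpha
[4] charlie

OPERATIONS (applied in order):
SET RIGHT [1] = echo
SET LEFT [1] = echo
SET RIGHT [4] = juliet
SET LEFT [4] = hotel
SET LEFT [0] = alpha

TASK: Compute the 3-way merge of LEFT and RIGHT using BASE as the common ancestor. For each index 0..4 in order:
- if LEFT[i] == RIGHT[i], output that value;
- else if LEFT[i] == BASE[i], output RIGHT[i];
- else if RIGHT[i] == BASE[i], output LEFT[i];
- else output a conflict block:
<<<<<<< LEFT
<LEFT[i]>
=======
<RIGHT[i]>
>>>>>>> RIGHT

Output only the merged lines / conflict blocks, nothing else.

Final LEFT:  [alpha, echo, golf, alpha, hotel]
Final RIGHT: [foxtrot, echo, golf, alpha, juliet]
i=0: L=alpha, R=foxtrot=BASE -> take LEFT -> alpha
i=1: L=echo R=echo -> agree -> echo
i=2: L=golf R=golf -> agree -> golf
i=3: L=alpha R=alpha -> agree -> alpha
i=4: BASE=charlie L=hotel R=juliet all differ -> CONFLICT

Answer: alpha
echo
golf
alpha
<<<<<<< LEFT
hotel
=======
juliet
>>>>>>> RIGHT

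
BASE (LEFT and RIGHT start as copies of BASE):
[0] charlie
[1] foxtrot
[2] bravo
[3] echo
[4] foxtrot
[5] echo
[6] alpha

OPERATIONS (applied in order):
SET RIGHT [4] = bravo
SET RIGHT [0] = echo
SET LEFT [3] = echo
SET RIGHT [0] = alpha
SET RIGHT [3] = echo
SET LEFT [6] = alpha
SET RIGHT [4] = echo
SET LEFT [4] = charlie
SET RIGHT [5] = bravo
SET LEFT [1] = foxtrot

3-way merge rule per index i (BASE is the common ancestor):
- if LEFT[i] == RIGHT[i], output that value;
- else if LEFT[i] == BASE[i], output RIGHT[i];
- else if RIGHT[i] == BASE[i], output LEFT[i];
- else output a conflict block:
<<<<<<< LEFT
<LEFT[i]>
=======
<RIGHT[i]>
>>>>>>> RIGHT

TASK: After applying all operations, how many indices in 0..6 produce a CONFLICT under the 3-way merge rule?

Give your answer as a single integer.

Final LEFT:  [charlie, foxtrot, bravo, echo, charlie, echo, alpha]
Final RIGHT: [alpha, foxtrot, bravo, echo, echo, bravo, alpha]
i=0: L=charlie=BASE, R=alpha -> take RIGHT -> alpha
i=1: L=foxtrot R=foxtrot -> agree -> foxtrot
i=2: L=bravo R=bravo -> agree -> bravo
i=3: L=echo R=echo -> agree -> echo
i=4: BASE=foxtrot L=charlie R=echo all differ -> CONFLICT
i=5: L=echo=BASE, R=bravo -> take RIGHT -> bravo
i=6: L=alpha R=alpha -> agree -> alpha
Conflict count: 1

Answer: 1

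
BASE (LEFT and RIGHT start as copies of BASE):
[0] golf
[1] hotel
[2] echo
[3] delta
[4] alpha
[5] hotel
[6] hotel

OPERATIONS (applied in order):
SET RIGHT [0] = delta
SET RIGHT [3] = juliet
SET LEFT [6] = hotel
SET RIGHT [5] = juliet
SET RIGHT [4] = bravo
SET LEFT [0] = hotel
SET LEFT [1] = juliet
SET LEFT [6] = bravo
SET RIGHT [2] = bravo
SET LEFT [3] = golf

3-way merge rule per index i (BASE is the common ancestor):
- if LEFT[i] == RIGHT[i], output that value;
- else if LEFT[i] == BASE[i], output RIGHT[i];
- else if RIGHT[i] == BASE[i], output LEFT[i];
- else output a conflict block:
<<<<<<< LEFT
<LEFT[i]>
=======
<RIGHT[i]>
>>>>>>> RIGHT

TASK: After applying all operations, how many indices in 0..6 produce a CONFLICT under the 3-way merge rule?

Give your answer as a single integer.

Final LEFT:  [hotel, juliet, echo, golf, alpha, hotel, bravo]
Final RIGHT: [delta, hotel, bravo, juliet, bravo, juliet, hotel]
i=0: BASE=golf L=hotel R=delta all differ -> CONFLICT
i=1: L=juliet, R=hotel=BASE -> take LEFT -> juliet
i=2: L=echo=BASE, R=bravo -> take RIGHT -> bravo
i=3: BASE=delta L=golf R=juliet all differ -> CONFLICT
i=4: L=alpha=BASE, R=bravo -> take RIGHT -> bravo
i=5: L=hotel=BASE, R=juliet -> take RIGHT -> juliet
i=6: L=bravo, R=hotel=BASE -> take LEFT -> bravo
Conflict count: 2

Answer: 2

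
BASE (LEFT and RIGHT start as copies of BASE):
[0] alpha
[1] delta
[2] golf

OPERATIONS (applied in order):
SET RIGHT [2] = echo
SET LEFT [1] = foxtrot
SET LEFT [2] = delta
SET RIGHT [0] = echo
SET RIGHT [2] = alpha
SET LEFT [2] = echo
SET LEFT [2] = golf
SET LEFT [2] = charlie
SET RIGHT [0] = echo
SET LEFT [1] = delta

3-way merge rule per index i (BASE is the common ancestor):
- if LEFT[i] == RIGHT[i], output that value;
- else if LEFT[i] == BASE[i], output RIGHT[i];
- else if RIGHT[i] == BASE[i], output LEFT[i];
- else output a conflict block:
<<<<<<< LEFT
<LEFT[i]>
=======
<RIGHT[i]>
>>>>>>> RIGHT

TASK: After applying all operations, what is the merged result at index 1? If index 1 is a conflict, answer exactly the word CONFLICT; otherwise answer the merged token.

Final LEFT:  [alpha, delta, charlie]
Final RIGHT: [echo, delta, alpha]
i=0: L=alpha=BASE, R=echo -> take RIGHT -> echo
i=1: L=delta R=delta -> agree -> delta
i=2: BASE=golf L=charlie R=alpha all differ -> CONFLICT
Index 1 -> delta

Answer: delta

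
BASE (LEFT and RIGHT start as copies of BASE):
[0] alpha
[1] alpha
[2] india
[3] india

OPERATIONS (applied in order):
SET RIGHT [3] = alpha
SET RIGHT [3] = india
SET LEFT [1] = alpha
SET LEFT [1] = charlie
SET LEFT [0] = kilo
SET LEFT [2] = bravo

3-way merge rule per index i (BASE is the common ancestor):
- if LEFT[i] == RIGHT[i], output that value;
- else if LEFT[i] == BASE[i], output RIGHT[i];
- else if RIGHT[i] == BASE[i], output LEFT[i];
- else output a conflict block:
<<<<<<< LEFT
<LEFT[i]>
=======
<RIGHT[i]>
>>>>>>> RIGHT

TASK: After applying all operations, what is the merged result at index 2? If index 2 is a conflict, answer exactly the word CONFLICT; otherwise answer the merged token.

Answer: bravo

Derivation:
Final LEFT:  [kilo, charlie, bravo, india]
Final RIGHT: [alpha, alpha, india, india]
i=0: L=kilo, R=alpha=BASE -> take LEFT -> kilo
i=1: L=charlie, R=alpha=BASE -> take LEFT -> charlie
i=2: L=bravo, R=india=BASE -> take LEFT -> bravo
i=3: L=india R=india -> agree -> india
Index 2 -> bravo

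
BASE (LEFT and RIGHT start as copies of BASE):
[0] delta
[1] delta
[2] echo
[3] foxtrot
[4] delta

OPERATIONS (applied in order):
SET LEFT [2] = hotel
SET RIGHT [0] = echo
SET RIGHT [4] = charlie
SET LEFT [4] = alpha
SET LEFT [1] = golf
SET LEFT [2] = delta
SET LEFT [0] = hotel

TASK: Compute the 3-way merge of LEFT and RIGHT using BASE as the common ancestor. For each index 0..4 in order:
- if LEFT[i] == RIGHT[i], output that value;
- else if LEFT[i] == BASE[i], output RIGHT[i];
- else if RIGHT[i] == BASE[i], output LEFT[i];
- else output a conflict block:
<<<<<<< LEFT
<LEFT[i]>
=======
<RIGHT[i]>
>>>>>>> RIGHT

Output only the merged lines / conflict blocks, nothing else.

Answer: <<<<<<< LEFT
hotel
=======
echo
>>>>>>> RIGHT
golf
delta
foxtrot
<<<<<<< LEFT
alpha
=======
charlie
>>>>>>> RIGHT

Derivation:
Final LEFT:  [hotel, golf, delta, foxtrot, alpha]
Final RIGHT: [echo, delta, echo, foxtrot, charlie]
i=0: BASE=delta L=hotel R=echo all differ -> CONFLICT
i=1: L=golf, R=delta=BASE -> take LEFT -> golf
i=2: L=delta, R=echo=BASE -> take LEFT -> delta
i=3: L=foxtrot R=foxtrot -> agree -> foxtrot
i=4: BASE=delta L=alpha R=charlie all differ -> CONFLICT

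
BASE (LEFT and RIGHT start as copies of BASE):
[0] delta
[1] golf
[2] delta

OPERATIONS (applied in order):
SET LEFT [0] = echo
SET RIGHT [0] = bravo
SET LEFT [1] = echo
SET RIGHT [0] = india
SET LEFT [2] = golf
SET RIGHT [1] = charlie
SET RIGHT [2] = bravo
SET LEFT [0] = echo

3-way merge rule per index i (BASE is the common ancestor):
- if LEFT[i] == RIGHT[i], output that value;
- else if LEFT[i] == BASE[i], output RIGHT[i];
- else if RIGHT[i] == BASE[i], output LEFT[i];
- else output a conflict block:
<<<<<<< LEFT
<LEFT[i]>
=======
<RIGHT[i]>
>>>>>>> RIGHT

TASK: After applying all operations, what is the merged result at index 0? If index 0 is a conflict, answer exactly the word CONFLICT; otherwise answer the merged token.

Answer: CONFLICT

Derivation:
Final LEFT:  [echo, echo, golf]
Final RIGHT: [india, charlie, bravo]
i=0: BASE=delta L=echo R=india all differ -> CONFLICT
i=1: BASE=golf L=echo R=charlie all differ -> CONFLICT
i=2: BASE=delta L=golf R=bravo all differ -> CONFLICT
Index 0 -> CONFLICT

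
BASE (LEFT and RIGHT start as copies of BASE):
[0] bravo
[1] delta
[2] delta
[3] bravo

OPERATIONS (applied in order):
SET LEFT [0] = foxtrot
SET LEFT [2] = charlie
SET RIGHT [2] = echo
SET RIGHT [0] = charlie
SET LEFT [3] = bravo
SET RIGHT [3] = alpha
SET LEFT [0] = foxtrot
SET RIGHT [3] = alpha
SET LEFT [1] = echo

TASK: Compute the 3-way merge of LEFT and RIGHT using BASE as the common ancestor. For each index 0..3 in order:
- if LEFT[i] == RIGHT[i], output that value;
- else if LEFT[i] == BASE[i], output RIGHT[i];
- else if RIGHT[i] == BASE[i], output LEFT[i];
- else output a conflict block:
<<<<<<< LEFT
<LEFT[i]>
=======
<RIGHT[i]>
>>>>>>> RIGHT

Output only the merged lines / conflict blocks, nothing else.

Answer: <<<<<<< LEFT
foxtrot
=======
charlie
>>>>>>> RIGHT
echo
<<<<<<< LEFT
charlie
=======
echo
>>>>>>> RIGHT
alpha

Derivation:
Final LEFT:  [foxtrot, echo, charlie, bravo]
Final RIGHT: [charlie, delta, echo, alpha]
i=0: BASE=bravo L=foxtrot R=charlie all differ -> CONFLICT
i=1: L=echo, R=delta=BASE -> take LEFT -> echo
i=2: BASE=delta L=charlie R=echo all differ -> CONFLICT
i=3: L=bravo=BASE, R=alpha -> take RIGHT -> alpha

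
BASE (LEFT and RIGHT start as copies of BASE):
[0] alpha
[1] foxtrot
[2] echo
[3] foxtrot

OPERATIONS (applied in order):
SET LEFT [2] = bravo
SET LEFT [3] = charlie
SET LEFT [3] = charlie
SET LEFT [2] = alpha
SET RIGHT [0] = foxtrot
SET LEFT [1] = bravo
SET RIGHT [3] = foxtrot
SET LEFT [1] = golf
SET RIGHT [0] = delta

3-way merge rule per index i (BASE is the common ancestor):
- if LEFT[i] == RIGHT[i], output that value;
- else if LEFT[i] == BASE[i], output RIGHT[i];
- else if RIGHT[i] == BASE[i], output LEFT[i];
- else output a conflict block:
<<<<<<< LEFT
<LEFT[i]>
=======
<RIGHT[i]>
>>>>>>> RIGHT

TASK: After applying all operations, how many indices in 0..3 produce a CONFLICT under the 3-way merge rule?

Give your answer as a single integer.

Answer: 0

Derivation:
Final LEFT:  [alpha, golf, alpha, charlie]
Final RIGHT: [delta, foxtrot, echo, foxtrot]
i=0: L=alpha=BASE, R=delta -> take RIGHT -> delta
i=1: L=golf, R=foxtrot=BASE -> take LEFT -> golf
i=2: L=alpha, R=echo=BASE -> take LEFT -> alpha
i=3: L=charlie, R=foxtrot=BASE -> take LEFT -> charlie
Conflict count: 0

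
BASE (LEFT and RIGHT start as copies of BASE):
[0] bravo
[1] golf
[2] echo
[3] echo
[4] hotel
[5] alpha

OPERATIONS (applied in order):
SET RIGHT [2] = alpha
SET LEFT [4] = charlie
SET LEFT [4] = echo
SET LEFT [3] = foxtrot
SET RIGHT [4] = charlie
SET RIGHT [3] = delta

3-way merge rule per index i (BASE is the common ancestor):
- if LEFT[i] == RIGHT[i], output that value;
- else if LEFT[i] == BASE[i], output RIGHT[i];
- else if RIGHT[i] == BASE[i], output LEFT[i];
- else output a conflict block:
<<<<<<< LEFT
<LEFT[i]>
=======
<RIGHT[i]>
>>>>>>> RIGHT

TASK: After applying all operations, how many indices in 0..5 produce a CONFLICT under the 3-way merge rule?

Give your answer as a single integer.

Final LEFT:  [bravo, golf, echo, foxtrot, echo, alpha]
Final RIGHT: [bravo, golf, alpha, delta, charlie, alpha]
i=0: L=bravo R=bravo -> agree -> bravo
i=1: L=golf R=golf -> agree -> golf
i=2: L=echo=BASE, R=alpha -> take RIGHT -> alpha
i=3: BASE=echo L=foxtrot R=delta all differ -> CONFLICT
i=4: BASE=hotel L=echo R=charlie all differ -> CONFLICT
i=5: L=alpha R=alpha -> agree -> alpha
Conflict count: 2

Answer: 2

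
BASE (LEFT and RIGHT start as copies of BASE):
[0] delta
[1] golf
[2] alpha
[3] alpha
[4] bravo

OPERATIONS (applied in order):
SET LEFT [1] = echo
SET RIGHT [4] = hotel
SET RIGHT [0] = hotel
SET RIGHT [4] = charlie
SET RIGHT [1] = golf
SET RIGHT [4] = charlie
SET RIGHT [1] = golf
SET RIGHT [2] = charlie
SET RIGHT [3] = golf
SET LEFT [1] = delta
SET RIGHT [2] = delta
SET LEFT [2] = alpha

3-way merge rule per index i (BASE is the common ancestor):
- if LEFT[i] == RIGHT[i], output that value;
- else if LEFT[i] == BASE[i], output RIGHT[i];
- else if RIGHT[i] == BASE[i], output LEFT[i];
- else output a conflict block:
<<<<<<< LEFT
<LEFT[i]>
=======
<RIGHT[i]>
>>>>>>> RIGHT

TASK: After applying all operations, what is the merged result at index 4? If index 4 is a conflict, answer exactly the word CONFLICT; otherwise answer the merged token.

Answer: charlie

Derivation:
Final LEFT:  [delta, delta, alpha, alpha, bravo]
Final RIGHT: [hotel, golf, delta, golf, charlie]
i=0: L=delta=BASE, R=hotel -> take RIGHT -> hotel
i=1: L=delta, R=golf=BASE -> take LEFT -> delta
i=2: L=alpha=BASE, R=delta -> take RIGHT -> delta
i=3: L=alpha=BASE, R=golf -> take RIGHT -> golf
i=4: L=bravo=BASE, R=charlie -> take RIGHT -> charlie
Index 4 -> charlie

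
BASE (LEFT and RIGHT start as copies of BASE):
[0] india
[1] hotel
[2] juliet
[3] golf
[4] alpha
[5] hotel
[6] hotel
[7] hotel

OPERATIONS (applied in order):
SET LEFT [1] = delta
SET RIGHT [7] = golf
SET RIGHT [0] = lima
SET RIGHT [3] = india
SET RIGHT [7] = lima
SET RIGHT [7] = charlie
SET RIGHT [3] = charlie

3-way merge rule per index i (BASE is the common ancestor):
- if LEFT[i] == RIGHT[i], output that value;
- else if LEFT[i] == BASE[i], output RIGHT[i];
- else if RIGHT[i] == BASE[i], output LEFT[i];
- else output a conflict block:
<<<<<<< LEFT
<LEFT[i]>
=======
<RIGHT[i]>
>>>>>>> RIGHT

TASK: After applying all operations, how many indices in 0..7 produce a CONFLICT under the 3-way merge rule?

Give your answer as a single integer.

Final LEFT:  [india, delta, juliet, golf, alpha, hotel, hotel, hotel]
Final RIGHT: [lima, hotel, juliet, charlie, alpha, hotel, hotel, charlie]
i=0: L=india=BASE, R=lima -> take RIGHT -> lima
i=1: L=delta, R=hotel=BASE -> take LEFT -> delta
i=2: L=juliet R=juliet -> agree -> juliet
i=3: L=golf=BASE, R=charlie -> take RIGHT -> charlie
i=4: L=alpha R=alpha -> agree -> alpha
i=5: L=hotel R=hotel -> agree -> hotel
i=6: L=hotel R=hotel -> agree -> hotel
i=7: L=hotel=BASE, R=charlie -> take RIGHT -> charlie
Conflict count: 0

Answer: 0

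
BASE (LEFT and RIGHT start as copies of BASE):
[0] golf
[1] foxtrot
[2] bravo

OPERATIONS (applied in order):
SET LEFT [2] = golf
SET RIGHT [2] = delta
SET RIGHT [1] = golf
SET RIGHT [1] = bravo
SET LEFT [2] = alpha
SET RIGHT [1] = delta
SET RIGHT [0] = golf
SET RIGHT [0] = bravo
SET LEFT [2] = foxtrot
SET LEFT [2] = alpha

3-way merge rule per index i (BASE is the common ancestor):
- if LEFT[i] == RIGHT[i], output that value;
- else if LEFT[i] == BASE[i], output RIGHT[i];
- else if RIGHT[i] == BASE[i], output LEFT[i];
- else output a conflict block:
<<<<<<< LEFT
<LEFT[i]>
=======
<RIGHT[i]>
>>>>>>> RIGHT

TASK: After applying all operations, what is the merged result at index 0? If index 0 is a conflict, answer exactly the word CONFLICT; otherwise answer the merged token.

Final LEFT:  [golf, foxtrot, alpha]
Final RIGHT: [bravo, delta, delta]
i=0: L=golf=BASE, R=bravo -> take RIGHT -> bravo
i=1: L=foxtrot=BASE, R=delta -> take RIGHT -> delta
i=2: BASE=bravo L=alpha R=delta all differ -> CONFLICT
Index 0 -> bravo

Answer: bravo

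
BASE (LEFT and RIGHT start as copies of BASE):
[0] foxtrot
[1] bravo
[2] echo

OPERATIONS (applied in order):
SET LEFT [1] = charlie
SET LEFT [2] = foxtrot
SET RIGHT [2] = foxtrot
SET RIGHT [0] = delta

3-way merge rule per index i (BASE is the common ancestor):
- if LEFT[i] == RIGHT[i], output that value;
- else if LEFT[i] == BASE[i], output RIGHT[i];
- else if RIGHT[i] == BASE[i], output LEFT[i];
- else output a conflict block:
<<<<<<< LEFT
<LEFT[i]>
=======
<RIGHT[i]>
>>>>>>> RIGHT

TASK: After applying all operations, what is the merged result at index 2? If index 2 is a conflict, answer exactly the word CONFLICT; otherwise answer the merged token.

Final LEFT:  [foxtrot, charlie, foxtrot]
Final RIGHT: [delta, bravo, foxtrot]
i=0: L=foxtrot=BASE, R=delta -> take RIGHT -> delta
i=1: L=charlie, R=bravo=BASE -> take LEFT -> charlie
i=2: L=foxtrot R=foxtrot -> agree -> foxtrot
Index 2 -> foxtrot

Answer: foxtrot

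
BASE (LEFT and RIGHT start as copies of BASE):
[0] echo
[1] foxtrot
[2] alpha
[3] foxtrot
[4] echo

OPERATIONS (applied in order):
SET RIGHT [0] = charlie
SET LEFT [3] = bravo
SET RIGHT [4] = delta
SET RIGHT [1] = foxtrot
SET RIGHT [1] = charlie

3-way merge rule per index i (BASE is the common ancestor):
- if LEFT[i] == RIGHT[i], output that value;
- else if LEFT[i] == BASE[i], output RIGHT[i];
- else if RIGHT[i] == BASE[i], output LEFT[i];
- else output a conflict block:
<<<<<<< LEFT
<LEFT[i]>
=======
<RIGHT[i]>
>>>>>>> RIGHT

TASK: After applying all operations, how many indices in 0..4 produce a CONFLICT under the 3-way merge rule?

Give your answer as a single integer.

Final LEFT:  [echo, foxtrot, alpha, bravo, echo]
Final RIGHT: [charlie, charlie, alpha, foxtrot, delta]
i=0: L=echo=BASE, R=charlie -> take RIGHT -> charlie
i=1: L=foxtrot=BASE, R=charlie -> take RIGHT -> charlie
i=2: L=alpha R=alpha -> agree -> alpha
i=3: L=bravo, R=foxtrot=BASE -> take LEFT -> bravo
i=4: L=echo=BASE, R=delta -> take RIGHT -> delta
Conflict count: 0

Answer: 0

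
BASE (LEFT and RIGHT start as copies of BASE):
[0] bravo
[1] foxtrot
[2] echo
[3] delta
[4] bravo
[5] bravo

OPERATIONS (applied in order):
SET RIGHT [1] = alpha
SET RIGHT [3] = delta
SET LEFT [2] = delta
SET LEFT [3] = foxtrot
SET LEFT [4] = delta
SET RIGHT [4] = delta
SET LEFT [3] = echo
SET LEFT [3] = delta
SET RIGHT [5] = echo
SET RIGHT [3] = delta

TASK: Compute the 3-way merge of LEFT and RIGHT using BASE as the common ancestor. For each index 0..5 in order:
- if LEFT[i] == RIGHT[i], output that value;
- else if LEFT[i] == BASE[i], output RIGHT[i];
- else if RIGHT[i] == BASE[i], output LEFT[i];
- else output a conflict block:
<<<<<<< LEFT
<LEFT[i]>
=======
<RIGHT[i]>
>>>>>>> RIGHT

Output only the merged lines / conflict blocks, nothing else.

Answer: bravo
alpha
delta
delta
delta
echo

Derivation:
Final LEFT:  [bravo, foxtrot, delta, delta, delta, bravo]
Final RIGHT: [bravo, alpha, echo, delta, delta, echo]
i=0: L=bravo R=bravo -> agree -> bravo
i=1: L=foxtrot=BASE, R=alpha -> take RIGHT -> alpha
i=2: L=delta, R=echo=BASE -> take LEFT -> delta
i=3: L=delta R=delta -> agree -> delta
i=4: L=delta R=delta -> agree -> delta
i=5: L=bravo=BASE, R=echo -> take RIGHT -> echo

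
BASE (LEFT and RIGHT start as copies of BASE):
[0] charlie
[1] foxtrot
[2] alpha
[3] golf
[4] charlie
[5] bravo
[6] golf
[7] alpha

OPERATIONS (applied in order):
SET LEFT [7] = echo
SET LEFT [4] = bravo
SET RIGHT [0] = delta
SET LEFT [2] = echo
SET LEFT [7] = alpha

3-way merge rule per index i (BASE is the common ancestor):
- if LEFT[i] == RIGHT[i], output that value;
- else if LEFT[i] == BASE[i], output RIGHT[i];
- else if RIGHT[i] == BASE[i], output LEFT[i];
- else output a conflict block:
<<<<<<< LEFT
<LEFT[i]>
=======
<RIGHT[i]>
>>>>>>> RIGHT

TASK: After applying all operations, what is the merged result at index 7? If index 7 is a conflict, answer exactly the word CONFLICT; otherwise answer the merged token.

Final LEFT:  [charlie, foxtrot, echo, golf, bravo, bravo, golf, alpha]
Final RIGHT: [delta, foxtrot, alpha, golf, charlie, bravo, golf, alpha]
i=0: L=charlie=BASE, R=delta -> take RIGHT -> delta
i=1: L=foxtrot R=foxtrot -> agree -> foxtrot
i=2: L=echo, R=alpha=BASE -> take LEFT -> echo
i=3: L=golf R=golf -> agree -> golf
i=4: L=bravo, R=charlie=BASE -> take LEFT -> bravo
i=5: L=bravo R=bravo -> agree -> bravo
i=6: L=golf R=golf -> agree -> golf
i=7: L=alpha R=alpha -> agree -> alpha
Index 7 -> alpha

Answer: alpha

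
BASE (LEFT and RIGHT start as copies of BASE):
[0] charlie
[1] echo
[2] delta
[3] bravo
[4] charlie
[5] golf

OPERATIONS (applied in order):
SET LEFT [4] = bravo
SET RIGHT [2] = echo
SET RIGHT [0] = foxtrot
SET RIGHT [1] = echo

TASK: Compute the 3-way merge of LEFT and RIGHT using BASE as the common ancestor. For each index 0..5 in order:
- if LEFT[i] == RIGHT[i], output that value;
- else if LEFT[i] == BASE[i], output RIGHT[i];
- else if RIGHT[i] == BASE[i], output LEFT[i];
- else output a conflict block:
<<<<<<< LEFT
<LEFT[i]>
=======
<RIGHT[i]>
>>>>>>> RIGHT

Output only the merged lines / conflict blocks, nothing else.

Final LEFT:  [charlie, echo, delta, bravo, bravo, golf]
Final RIGHT: [foxtrot, echo, echo, bravo, charlie, golf]
i=0: L=charlie=BASE, R=foxtrot -> take RIGHT -> foxtrot
i=1: L=echo R=echo -> agree -> echo
i=2: L=delta=BASE, R=echo -> take RIGHT -> echo
i=3: L=bravo R=bravo -> agree -> bravo
i=4: L=bravo, R=charlie=BASE -> take LEFT -> bravo
i=5: L=golf R=golf -> agree -> golf

Answer: foxtrot
echo
echo
bravo
bravo
golf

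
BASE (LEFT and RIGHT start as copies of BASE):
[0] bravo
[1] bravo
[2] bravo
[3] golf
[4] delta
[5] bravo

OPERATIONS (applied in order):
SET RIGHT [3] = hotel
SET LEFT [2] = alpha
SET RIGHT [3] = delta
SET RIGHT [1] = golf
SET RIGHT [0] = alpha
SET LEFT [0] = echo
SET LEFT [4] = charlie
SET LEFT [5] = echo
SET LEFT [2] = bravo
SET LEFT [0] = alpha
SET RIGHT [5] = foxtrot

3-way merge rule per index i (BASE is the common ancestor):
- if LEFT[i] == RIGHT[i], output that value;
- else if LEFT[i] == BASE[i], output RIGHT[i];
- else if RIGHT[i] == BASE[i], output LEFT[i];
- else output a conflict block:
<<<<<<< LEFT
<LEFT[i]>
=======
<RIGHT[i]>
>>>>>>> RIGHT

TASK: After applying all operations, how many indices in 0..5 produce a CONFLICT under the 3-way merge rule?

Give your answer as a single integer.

Answer: 1

Derivation:
Final LEFT:  [alpha, bravo, bravo, golf, charlie, echo]
Final RIGHT: [alpha, golf, bravo, delta, delta, foxtrot]
i=0: L=alpha R=alpha -> agree -> alpha
i=1: L=bravo=BASE, R=golf -> take RIGHT -> golf
i=2: L=bravo R=bravo -> agree -> bravo
i=3: L=golf=BASE, R=delta -> take RIGHT -> delta
i=4: L=charlie, R=delta=BASE -> take LEFT -> charlie
i=5: BASE=bravo L=echo R=foxtrot all differ -> CONFLICT
Conflict count: 1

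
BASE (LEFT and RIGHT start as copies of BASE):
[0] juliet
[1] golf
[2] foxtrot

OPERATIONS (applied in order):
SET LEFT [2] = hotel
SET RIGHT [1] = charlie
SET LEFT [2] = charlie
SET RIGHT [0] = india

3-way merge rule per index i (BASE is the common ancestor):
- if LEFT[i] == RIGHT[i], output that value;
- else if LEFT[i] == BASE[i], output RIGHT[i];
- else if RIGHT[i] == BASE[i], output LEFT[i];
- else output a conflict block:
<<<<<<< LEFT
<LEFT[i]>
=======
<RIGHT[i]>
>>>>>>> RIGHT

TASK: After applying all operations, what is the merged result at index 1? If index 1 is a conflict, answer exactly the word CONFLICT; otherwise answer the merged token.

Answer: charlie

Derivation:
Final LEFT:  [juliet, golf, charlie]
Final RIGHT: [india, charlie, foxtrot]
i=0: L=juliet=BASE, R=india -> take RIGHT -> india
i=1: L=golf=BASE, R=charlie -> take RIGHT -> charlie
i=2: L=charlie, R=foxtrot=BASE -> take LEFT -> charlie
Index 1 -> charlie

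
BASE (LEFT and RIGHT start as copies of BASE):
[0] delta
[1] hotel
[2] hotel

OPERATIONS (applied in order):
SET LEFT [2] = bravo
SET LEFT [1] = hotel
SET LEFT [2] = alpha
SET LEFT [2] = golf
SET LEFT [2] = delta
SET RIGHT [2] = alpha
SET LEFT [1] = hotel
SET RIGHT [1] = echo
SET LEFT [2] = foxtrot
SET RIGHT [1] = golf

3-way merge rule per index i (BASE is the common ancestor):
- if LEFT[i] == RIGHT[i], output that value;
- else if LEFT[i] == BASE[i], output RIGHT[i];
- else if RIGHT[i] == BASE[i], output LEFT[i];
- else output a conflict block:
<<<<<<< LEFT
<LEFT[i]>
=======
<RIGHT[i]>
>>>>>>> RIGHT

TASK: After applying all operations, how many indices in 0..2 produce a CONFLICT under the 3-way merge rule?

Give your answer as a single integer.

Answer: 1

Derivation:
Final LEFT:  [delta, hotel, foxtrot]
Final RIGHT: [delta, golf, alpha]
i=0: L=delta R=delta -> agree -> delta
i=1: L=hotel=BASE, R=golf -> take RIGHT -> golf
i=2: BASE=hotel L=foxtrot R=alpha all differ -> CONFLICT
Conflict count: 1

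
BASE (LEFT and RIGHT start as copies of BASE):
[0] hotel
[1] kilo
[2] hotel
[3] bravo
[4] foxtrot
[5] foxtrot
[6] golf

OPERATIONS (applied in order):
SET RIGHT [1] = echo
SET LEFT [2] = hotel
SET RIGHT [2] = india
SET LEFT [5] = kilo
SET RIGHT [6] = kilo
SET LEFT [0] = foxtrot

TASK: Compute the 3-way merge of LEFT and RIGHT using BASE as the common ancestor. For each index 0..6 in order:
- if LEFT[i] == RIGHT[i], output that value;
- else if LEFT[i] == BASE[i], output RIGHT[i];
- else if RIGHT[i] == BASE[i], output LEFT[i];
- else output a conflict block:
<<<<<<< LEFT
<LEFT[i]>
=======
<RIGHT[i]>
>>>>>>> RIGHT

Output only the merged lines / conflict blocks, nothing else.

Answer: foxtrot
echo
india
bravo
foxtrot
kilo
kilo

Derivation:
Final LEFT:  [foxtrot, kilo, hotel, bravo, foxtrot, kilo, golf]
Final RIGHT: [hotel, echo, india, bravo, foxtrot, foxtrot, kilo]
i=0: L=foxtrot, R=hotel=BASE -> take LEFT -> foxtrot
i=1: L=kilo=BASE, R=echo -> take RIGHT -> echo
i=2: L=hotel=BASE, R=india -> take RIGHT -> india
i=3: L=bravo R=bravo -> agree -> bravo
i=4: L=foxtrot R=foxtrot -> agree -> foxtrot
i=5: L=kilo, R=foxtrot=BASE -> take LEFT -> kilo
i=6: L=golf=BASE, R=kilo -> take RIGHT -> kilo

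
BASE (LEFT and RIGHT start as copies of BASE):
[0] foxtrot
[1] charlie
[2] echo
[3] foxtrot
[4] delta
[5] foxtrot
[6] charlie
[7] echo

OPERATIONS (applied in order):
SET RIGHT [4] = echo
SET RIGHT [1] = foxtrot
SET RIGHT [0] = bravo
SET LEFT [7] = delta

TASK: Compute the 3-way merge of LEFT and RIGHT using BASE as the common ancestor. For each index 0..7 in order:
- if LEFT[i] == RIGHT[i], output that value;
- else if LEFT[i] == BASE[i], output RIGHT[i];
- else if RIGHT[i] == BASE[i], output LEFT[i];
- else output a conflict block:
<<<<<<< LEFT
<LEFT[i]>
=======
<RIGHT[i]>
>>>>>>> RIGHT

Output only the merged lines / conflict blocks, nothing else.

Answer: bravo
foxtrot
echo
foxtrot
echo
foxtrot
charlie
delta

Derivation:
Final LEFT:  [foxtrot, charlie, echo, foxtrot, delta, foxtrot, charlie, delta]
Final RIGHT: [bravo, foxtrot, echo, foxtrot, echo, foxtrot, charlie, echo]
i=0: L=foxtrot=BASE, R=bravo -> take RIGHT -> bravo
i=1: L=charlie=BASE, R=foxtrot -> take RIGHT -> foxtrot
i=2: L=echo R=echo -> agree -> echo
i=3: L=foxtrot R=foxtrot -> agree -> foxtrot
i=4: L=delta=BASE, R=echo -> take RIGHT -> echo
i=5: L=foxtrot R=foxtrot -> agree -> foxtrot
i=6: L=charlie R=charlie -> agree -> charlie
i=7: L=delta, R=echo=BASE -> take LEFT -> delta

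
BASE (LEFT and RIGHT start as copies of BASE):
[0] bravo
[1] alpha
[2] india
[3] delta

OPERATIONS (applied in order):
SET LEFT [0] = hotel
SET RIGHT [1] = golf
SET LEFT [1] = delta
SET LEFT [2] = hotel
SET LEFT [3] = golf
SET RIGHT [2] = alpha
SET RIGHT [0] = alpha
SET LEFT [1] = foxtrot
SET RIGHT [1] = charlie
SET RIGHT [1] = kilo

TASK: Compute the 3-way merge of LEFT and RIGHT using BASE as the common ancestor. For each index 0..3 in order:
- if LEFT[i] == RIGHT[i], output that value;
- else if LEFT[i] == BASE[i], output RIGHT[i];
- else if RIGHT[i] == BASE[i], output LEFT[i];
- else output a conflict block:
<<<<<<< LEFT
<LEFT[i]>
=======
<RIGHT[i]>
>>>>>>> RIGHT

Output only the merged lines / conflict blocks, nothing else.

Answer: <<<<<<< LEFT
hotel
=======
alpha
>>>>>>> RIGHT
<<<<<<< LEFT
foxtrot
=======
kilo
>>>>>>> RIGHT
<<<<<<< LEFT
hotel
=======
alpha
>>>>>>> RIGHT
golf

Derivation:
Final LEFT:  [hotel, foxtrot, hotel, golf]
Final RIGHT: [alpha, kilo, alpha, delta]
i=0: BASE=bravo L=hotel R=alpha all differ -> CONFLICT
i=1: BASE=alpha L=foxtrot R=kilo all differ -> CONFLICT
i=2: BASE=india L=hotel R=alpha all differ -> CONFLICT
i=3: L=golf, R=delta=BASE -> take LEFT -> golf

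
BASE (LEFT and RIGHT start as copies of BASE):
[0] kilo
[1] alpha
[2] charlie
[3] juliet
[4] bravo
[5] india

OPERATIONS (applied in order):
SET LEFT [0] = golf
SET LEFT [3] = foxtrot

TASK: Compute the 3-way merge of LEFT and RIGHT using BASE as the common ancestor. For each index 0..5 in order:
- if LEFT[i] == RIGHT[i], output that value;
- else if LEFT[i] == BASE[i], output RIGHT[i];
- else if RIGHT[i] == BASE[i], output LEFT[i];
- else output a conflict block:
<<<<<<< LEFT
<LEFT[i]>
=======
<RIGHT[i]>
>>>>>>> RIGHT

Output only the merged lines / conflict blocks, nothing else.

Final LEFT:  [golf, alpha, charlie, foxtrot, bravo, india]
Final RIGHT: [kilo, alpha, charlie, juliet, bravo, india]
i=0: L=golf, R=kilo=BASE -> take LEFT -> golf
i=1: L=alpha R=alpha -> agree -> alpha
i=2: L=charlie R=charlie -> agree -> charlie
i=3: L=foxtrot, R=juliet=BASE -> take LEFT -> foxtrot
i=4: L=bravo R=bravo -> agree -> bravo
i=5: L=india R=india -> agree -> india

Answer: golf
alpha
charlie
foxtrot
bravo
india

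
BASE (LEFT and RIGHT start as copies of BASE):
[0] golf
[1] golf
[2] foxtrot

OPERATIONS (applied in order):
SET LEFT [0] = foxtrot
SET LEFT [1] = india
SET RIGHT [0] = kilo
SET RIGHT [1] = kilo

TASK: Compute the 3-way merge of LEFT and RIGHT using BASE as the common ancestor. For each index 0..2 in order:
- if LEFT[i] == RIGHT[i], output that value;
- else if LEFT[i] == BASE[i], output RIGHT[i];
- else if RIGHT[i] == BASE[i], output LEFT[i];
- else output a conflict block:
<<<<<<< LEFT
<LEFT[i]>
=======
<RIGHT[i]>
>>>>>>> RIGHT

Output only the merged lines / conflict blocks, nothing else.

Answer: <<<<<<< LEFT
foxtrot
=======
kilo
>>>>>>> RIGHT
<<<<<<< LEFT
india
=======
kilo
>>>>>>> RIGHT
foxtrot

Derivation:
Final LEFT:  [foxtrot, india, foxtrot]
Final RIGHT: [kilo, kilo, foxtrot]
i=0: BASE=golf L=foxtrot R=kilo all differ -> CONFLICT
i=1: BASE=golf L=india R=kilo all differ -> CONFLICT
i=2: L=foxtrot R=foxtrot -> agree -> foxtrot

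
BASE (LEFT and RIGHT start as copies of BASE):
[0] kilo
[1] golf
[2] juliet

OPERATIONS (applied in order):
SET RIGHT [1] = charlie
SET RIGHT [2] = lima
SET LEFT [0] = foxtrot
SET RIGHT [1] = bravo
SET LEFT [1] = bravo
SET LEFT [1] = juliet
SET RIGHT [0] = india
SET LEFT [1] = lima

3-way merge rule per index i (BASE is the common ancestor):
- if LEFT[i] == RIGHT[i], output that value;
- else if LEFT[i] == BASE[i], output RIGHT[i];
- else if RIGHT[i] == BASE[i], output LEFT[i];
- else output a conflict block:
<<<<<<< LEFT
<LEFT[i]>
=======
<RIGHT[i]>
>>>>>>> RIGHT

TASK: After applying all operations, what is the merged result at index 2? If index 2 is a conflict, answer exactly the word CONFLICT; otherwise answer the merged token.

Final LEFT:  [foxtrot, lima, juliet]
Final RIGHT: [india, bravo, lima]
i=0: BASE=kilo L=foxtrot R=india all differ -> CONFLICT
i=1: BASE=golf L=lima R=bravo all differ -> CONFLICT
i=2: L=juliet=BASE, R=lima -> take RIGHT -> lima
Index 2 -> lima

Answer: lima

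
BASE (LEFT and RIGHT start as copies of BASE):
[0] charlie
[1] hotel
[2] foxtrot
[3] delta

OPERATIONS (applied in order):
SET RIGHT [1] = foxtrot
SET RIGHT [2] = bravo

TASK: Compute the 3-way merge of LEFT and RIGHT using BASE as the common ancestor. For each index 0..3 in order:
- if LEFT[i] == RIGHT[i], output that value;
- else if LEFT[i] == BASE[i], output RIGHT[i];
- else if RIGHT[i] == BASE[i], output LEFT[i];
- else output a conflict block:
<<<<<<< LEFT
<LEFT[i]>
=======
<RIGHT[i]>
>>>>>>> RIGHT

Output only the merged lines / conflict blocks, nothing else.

Final LEFT:  [charlie, hotel, foxtrot, delta]
Final RIGHT: [charlie, foxtrot, bravo, delta]
i=0: L=charlie R=charlie -> agree -> charlie
i=1: L=hotel=BASE, R=foxtrot -> take RIGHT -> foxtrot
i=2: L=foxtrot=BASE, R=bravo -> take RIGHT -> bravo
i=3: L=delta R=delta -> agree -> delta

Answer: charlie
foxtrot
bravo
delta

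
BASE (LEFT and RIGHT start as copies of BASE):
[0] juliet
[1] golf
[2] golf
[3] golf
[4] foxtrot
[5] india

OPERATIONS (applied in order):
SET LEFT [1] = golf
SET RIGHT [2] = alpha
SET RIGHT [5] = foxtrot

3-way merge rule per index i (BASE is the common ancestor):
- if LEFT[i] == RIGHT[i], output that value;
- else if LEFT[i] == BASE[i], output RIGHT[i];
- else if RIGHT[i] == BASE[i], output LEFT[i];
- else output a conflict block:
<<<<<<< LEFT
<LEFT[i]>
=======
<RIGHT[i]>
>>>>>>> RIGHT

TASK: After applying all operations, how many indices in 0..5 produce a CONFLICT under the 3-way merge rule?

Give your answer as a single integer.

Answer: 0

Derivation:
Final LEFT:  [juliet, golf, golf, golf, foxtrot, india]
Final RIGHT: [juliet, golf, alpha, golf, foxtrot, foxtrot]
i=0: L=juliet R=juliet -> agree -> juliet
i=1: L=golf R=golf -> agree -> golf
i=2: L=golf=BASE, R=alpha -> take RIGHT -> alpha
i=3: L=golf R=golf -> agree -> golf
i=4: L=foxtrot R=foxtrot -> agree -> foxtrot
i=5: L=india=BASE, R=foxtrot -> take RIGHT -> foxtrot
Conflict count: 0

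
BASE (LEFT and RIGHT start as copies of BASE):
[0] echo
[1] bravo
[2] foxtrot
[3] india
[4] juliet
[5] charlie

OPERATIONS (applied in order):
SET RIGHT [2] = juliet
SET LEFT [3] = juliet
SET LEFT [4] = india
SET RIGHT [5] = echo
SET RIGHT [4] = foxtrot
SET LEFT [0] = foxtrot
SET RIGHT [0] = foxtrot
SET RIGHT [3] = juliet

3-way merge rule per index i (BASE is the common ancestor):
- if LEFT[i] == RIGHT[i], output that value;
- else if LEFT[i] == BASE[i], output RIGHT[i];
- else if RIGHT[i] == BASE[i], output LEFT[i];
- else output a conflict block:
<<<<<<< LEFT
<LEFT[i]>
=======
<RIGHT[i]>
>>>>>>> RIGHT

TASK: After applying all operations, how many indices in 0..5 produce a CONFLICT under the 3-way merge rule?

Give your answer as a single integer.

Answer: 1

Derivation:
Final LEFT:  [foxtrot, bravo, foxtrot, juliet, india, charlie]
Final RIGHT: [foxtrot, bravo, juliet, juliet, foxtrot, echo]
i=0: L=foxtrot R=foxtrot -> agree -> foxtrot
i=1: L=bravo R=bravo -> agree -> bravo
i=2: L=foxtrot=BASE, R=juliet -> take RIGHT -> juliet
i=3: L=juliet R=juliet -> agree -> juliet
i=4: BASE=juliet L=india R=foxtrot all differ -> CONFLICT
i=5: L=charlie=BASE, R=echo -> take RIGHT -> echo
Conflict count: 1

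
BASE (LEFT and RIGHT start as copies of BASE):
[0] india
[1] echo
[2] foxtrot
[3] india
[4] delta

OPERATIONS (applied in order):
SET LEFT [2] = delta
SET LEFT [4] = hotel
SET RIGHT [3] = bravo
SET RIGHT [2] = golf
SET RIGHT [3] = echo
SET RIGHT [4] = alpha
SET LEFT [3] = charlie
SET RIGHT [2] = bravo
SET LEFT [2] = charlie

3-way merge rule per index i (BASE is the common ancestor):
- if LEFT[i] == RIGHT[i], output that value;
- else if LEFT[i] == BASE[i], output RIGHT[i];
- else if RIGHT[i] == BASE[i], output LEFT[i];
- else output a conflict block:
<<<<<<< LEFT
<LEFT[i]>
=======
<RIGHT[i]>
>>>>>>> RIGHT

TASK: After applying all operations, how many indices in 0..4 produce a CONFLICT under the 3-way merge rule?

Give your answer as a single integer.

Final LEFT:  [india, echo, charlie, charlie, hotel]
Final RIGHT: [india, echo, bravo, echo, alpha]
i=0: L=india R=india -> agree -> india
i=1: L=echo R=echo -> agree -> echo
i=2: BASE=foxtrot L=charlie R=bravo all differ -> CONFLICT
i=3: BASE=india L=charlie R=echo all differ -> CONFLICT
i=4: BASE=delta L=hotel R=alpha all differ -> CONFLICT
Conflict count: 3

Answer: 3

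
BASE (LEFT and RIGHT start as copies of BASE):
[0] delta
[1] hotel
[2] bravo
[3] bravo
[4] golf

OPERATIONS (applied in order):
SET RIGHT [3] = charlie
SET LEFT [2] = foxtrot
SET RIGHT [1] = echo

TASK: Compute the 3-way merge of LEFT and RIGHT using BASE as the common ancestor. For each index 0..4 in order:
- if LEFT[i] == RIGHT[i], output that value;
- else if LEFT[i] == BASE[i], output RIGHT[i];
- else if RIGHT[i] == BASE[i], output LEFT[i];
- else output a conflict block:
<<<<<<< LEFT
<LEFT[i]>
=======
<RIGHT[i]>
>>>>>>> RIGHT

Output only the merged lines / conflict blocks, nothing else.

Final LEFT:  [delta, hotel, foxtrot, bravo, golf]
Final RIGHT: [delta, echo, bravo, charlie, golf]
i=0: L=delta R=delta -> agree -> delta
i=1: L=hotel=BASE, R=echo -> take RIGHT -> echo
i=2: L=foxtrot, R=bravo=BASE -> take LEFT -> foxtrot
i=3: L=bravo=BASE, R=charlie -> take RIGHT -> charlie
i=4: L=golf R=golf -> agree -> golf

Answer: delta
echo
foxtrot
charlie
golf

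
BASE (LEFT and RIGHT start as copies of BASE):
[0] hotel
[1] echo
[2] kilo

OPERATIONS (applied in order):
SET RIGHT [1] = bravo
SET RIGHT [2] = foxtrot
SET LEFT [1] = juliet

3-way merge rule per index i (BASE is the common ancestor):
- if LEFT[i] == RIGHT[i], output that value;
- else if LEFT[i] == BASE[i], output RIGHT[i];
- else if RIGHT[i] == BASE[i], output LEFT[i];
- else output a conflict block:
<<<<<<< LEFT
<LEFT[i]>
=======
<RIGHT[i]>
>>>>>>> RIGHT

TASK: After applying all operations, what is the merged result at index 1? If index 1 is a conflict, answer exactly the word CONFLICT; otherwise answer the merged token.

Answer: CONFLICT

Derivation:
Final LEFT:  [hotel, juliet, kilo]
Final RIGHT: [hotel, bravo, foxtrot]
i=0: L=hotel R=hotel -> agree -> hotel
i=1: BASE=echo L=juliet R=bravo all differ -> CONFLICT
i=2: L=kilo=BASE, R=foxtrot -> take RIGHT -> foxtrot
Index 1 -> CONFLICT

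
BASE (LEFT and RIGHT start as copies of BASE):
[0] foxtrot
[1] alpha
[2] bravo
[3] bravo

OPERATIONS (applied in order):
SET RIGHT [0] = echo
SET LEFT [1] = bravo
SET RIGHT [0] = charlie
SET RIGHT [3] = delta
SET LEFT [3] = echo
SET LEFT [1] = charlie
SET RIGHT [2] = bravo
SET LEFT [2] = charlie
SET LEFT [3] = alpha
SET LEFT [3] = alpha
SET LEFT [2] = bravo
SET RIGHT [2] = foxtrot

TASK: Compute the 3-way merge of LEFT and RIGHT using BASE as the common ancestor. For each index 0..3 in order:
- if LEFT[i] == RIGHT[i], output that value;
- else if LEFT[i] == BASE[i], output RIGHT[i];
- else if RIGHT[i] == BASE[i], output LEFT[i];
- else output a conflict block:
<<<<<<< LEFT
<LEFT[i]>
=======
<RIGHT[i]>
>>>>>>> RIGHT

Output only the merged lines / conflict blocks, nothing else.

Final LEFT:  [foxtrot, charlie, bravo, alpha]
Final RIGHT: [charlie, alpha, foxtrot, delta]
i=0: L=foxtrot=BASE, R=charlie -> take RIGHT -> charlie
i=1: L=charlie, R=alpha=BASE -> take LEFT -> charlie
i=2: L=bravo=BASE, R=foxtrot -> take RIGHT -> foxtrot
i=3: BASE=bravo L=alpha R=delta all differ -> CONFLICT

Answer: charlie
charlie
foxtrot
<<<<<<< LEFT
alpha
=======
delta
>>>>>>> RIGHT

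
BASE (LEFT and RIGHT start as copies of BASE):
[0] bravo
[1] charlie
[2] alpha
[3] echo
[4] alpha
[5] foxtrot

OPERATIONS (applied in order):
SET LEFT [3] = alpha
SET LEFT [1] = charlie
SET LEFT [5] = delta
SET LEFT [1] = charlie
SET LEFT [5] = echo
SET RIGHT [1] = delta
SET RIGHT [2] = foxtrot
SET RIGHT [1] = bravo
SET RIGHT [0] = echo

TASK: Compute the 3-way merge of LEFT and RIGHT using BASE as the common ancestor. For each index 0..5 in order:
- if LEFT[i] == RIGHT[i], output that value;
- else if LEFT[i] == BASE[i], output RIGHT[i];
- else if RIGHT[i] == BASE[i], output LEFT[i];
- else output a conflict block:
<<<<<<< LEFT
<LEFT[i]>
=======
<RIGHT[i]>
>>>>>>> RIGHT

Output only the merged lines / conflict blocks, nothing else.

Answer: echo
bravo
foxtrot
alpha
alpha
echo

Derivation:
Final LEFT:  [bravo, charlie, alpha, alpha, alpha, echo]
Final RIGHT: [echo, bravo, foxtrot, echo, alpha, foxtrot]
i=0: L=bravo=BASE, R=echo -> take RIGHT -> echo
i=1: L=charlie=BASE, R=bravo -> take RIGHT -> bravo
i=2: L=alpha=BASE, R=foxtrot -> take RIGHT -> foxtrot
i=3: L=alpha, R=echo=BASE -> take LEFT -> alpha
i=4: L=alpha R=alpha -> agree -> alpha
i=5: L=echo, R=foxtrot=BASE -> take LEFT -> echo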